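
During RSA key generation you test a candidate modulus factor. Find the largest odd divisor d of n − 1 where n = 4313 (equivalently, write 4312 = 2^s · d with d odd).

539

Halving: 4312 → 2156 → 1078 → 539; 539 is odd.
So 4312 = 2^3 · 539.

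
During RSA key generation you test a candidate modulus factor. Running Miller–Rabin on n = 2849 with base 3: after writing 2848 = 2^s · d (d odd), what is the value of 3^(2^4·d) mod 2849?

268

n − 1 = 2848 = 2^5 · 89, so s = 5 and d = 89.
x_0 = 3^89 mod 2849 = 950.
x_1 = 950^2 mod 2849 = 2216.
x_2 = 2216^2 mod 2849 = 1829.
x_3 = 1829^2 mod 2849 = 515.
x_4 = 515^2 mod 2849 = 268.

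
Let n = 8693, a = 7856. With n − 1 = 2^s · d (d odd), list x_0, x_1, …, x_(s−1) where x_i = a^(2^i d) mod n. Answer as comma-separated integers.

8692, 1

n − 1 = 8692 = 2^2 · 2173, so s = 2 and d = 2173.
x_0 = 7856^2173 mod 8693 = 8692.
x_1 = 8692^2 mod 8693 = 1.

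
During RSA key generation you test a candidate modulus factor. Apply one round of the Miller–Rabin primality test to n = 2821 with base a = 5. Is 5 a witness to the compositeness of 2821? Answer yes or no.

yes

n − 1 = 2820 = 2^2 · 705, so s = 2 and d = 705.
x_0 = 5^705 mod 2821 = 993.
x_0 is neither 1 nor 2820, so continue squaring.
x_1 = 993^2 mod 2821 = 1520.
Reached i = s−1 = 1 without hitting −1: 5 is a Miller–Rabin witness and 2821 is composite.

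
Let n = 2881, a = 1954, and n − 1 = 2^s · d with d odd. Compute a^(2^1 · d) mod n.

n − 1 = 2880 = 2^6 · 45, so s = 6 and d = 45.
Repeated squaring mod 2881: 1954^1 ≡ 1954, 1954^2 ≡ 791, 1954^4 ≡ 504, 1954^8 ≡ 488, 1954^16 ≡ 1902, 1954^32 ≡ 1949.
45 = 32 + 8 + 4 + 1, so 1954^45 ≡ 1949·488·504·1954 ≡ 1613 (mod 2881).
x_0 = 1613.
x_1 = 1613^2 mod 2881 = 226.

226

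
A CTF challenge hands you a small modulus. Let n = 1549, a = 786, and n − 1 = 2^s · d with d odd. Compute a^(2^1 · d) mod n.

n − 1 = 1548 = 2^2 · 387, so s = 2 and d = 387.
By repeated squaring, 786^387 ≡ 88 (mod 1549).
x_0 = 88.
x_1 = 88^2 mod 1549 = 1548.

1548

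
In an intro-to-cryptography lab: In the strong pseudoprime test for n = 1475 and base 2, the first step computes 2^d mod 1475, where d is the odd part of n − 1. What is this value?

n − 1 = 1474 = 2^1 · 737, so s = 1 and d = 737.
2^737 mod 1475 = 447.

447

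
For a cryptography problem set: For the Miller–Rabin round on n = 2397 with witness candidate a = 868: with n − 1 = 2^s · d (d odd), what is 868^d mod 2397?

n − 1 = 2396 = 2^2 · 599, so s = 2 and d = 599.
868^599 mod 2397 = 868.

868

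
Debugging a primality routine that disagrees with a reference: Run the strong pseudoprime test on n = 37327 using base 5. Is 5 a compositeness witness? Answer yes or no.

yes

n − 1 = 37326 = 2^1 · 18663, so s = 1 and d = 18663.
x_0 = 5^18663 mod 37327 = 22843.
x_0 ∉ {1, 37326} and s = 1, so 5 is a Miller–Rabin witness and 37327 is composite.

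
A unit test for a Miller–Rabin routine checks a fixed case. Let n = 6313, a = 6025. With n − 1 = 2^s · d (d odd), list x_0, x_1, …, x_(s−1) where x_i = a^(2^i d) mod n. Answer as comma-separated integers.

1537, 1307, 3739

n − 1 = 6312 = 2^3 · 789, so s = 3 and d = 789.
x_0 = 6025^789 mod 6313 = 1537.
x_1 = 1537^2 mod 6313 = 1307.
x_2 = 1307^2 mod 6313 = 3739.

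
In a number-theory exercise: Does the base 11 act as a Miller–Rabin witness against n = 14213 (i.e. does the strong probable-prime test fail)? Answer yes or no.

yes

n − 1 = 14212 = 2^2 · 3553, so s = 2 and d = 3553.
Repeated squaring mod 14213: 11^1 ≡ 11, 11^2 ≡ 121, 11^4 ≡ 428, 11^8 ≡ 12628, 11^16 ≡ 10737, 11^32 ≡ 1526, 11^64 ≡ 11957, 11^128 ≡ 1282, 11^256 ≡ 9029, 11^512 ≡ 11286, 11^1024 ≡ 11103, 11^2048 ≡ 7260.
3553 = 2048 + 1024 + 256 + 128 + 64 + 32 + 1, so 11^3553 ≡ 7260·11103·9029·1282·11957·1526·11 ≡ 5989 (mod 14213).
x_0 = 11^3553 mod 14213 = 5989.
x_0 is neither 1 nor 14212, so continue squaring.
x_1 = 5989^2 mod 14213 = 8722.
Reached i = s−1 = 1 without hitting −1: 11 is a Miller–Rabin witness and 14213 is composite.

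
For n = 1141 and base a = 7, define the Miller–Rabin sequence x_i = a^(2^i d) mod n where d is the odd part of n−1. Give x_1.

798

n − 1 = 1140 = 2^2 · 285, so s = 2 and d = 285.
x_0 = 7^285 mod 1141 = 357.
x_1 = 357^2 mod 1141 = 798.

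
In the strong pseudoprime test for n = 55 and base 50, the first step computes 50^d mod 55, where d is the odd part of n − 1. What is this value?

30

n − 1 = 54 = 2^1 · 27, so s = 1 and d = 27.
Repeated squaring mod 55: 50^1 ≡ 50, 50^2 ≡ 25, 50^4 ≡ 20, 50^8 ≡ 15, 50^16 ≡ 5.
27 = 16 + 8 + 2 + 1, so 50^27 ≡ 5·15·25·50 ≡ 30 (mod 55).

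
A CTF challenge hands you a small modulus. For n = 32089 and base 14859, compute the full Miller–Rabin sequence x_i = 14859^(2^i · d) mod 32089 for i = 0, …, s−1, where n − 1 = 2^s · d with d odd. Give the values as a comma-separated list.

22196, 32088, 1

n − 1 = 32088 = 2^3 · 4011, so s = 3 and d = 4011.
x_0 = 14859^4011 mod 32089 = 22196.
x_1 = 22196^2 mod 32089 = 32088.
x_2 = 32088^2 mod 32089 = 1.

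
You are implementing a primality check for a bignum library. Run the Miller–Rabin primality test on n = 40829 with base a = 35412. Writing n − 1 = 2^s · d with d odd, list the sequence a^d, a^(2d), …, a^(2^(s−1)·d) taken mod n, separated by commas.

24457, 40828

n − 1 = 40828 = 2^2 · 10207, so s = 2 and d = 10207.
x_0 = 35412^10207 mod 40829 = 24457.
x_1 = 24457^2 mod 40829 = 40828.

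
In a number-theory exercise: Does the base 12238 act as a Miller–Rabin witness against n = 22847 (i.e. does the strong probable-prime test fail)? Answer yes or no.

yes

n − 1 = 22846 = 2^1 · 11423, so s = 1 and d = 11423.
By repeated squaring, 12238^11423 ≡ 2625 (mod 22847).
x_0 = 12238^11423 mod 22847 = 2625.
x_0 ∉ {1, 22846} and s = 1, so 12238 is a Miller–Rabin witness and 22847 is composite.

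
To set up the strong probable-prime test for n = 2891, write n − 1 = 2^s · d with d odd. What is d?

Halving: 2890 → 1445; 1445 is odd.
So 2890 = 2^1 · 1445.

1445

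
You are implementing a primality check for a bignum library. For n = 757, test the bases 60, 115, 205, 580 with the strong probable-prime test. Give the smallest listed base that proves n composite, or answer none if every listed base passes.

none

n − 1 = 756 = 2^2 · 189, so s = 2 and d = 189.
Base 60: x_0 = 60^189 mod 757 = 87. x_0 is neither 1 nor 756, so continue squaring. x_1 = 87^2 mod 757 = 756. x_1 ≡ −1, so 60 is not a witness.
Base 115: x_0 = 115^189 mod 757 = 1. x_0 = 1, so 115 is not a witness.
Base 205: x_0 = 205^189 mod 757 = 756. x_0 = 756 ≡ −1, so 205 is not a witness.
Base 580: x_0 = 580^189 mod 757 = 756. x_0 = 756 ≡ −1, so 580 is not a witness.
No listed base is a witness for 757.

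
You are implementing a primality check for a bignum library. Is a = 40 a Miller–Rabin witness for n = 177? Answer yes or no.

yes

n − 1 = 176 = 2^4 · 11, so s = 4 and d = 11.
Repeated squaring mod 177: 40^1 ≡ 40, 40^2 ≡ 7, 40^4 ≡ 49, 40^8 ≡ 100.
11 = 8 + 2 + 1, so 40^11 ≡ 100·7·40 ≡ 34 (mod 177).
x_0 = 40^11 mod 177 = 34.
x_0 is neither 1 nor 176, so continue squaring.
x_1 = 34^2 mod 177 = 94.
x_2 = 94^2 mod 177 = 163.
x_3 = 163^2 mod 177 = 19.
Reached i = s−1 = 3 without hitting −1: 40 is a Miller–Rabin witness and 177 is composite.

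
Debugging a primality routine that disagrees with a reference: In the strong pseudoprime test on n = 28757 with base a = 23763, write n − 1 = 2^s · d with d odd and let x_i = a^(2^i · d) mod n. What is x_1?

n − 1 = 28756 = 2^2 · 7189, so s = 2 and d = 7189.
x_0 = 23763^7189 mod 28757 = 1135.
x_1 = 1135^2 mod 28757 = 22917.

22917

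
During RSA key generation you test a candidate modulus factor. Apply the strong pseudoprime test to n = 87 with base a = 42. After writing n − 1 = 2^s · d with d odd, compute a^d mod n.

42

n − 1 = 86 = 2^1 · 43, so s = 1 and d = 43.
42^43 mod 87 = 42.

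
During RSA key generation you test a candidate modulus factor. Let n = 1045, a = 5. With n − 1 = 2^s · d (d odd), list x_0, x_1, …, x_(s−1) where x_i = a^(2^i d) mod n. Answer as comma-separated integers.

n − 1 = 1044 = 2^2 · 261, so s = 2 and d = 261.
x_0 = 5^261 mod 1045 = 115.
x_1 = 115^2 mod 1045 = 685.

115, 685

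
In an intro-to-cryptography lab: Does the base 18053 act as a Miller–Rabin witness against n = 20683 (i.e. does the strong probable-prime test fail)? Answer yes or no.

n − 1 = 20682 = 2^1 · 10341, so s = 1 and d = 10341.
Repeated squaring mod 20683: 18053^1 ≡ 18053, 18053^2 ≡ 8778, 18053^4 ≡ 9109, 18053^8 ≡ 14368, 18053^16 ≡ 2401, 18053^32 ≡ 14927, 18053^64 ≡ 18053, 18053^128 ≡ 8778, 18053^256 ≡ 9109, 18053^512 ≡ 14368, 18053^1024 ≡ 2401, 18053^2048 ≡ 14927, 18053^4096 ≡ 18053, 18053^8192 ≡ 8778.
10341 = 8192 + 2048 + 64 + 32 + 4 + 1, so 18053^10341 ≡ 8778·14927·18053·14927·9109·18053 ≡ 1 (mod 20683).
x_0 = 18053^10341 mod 20683 = 1.
x_0 = 1, so 18053 is not a witness.

no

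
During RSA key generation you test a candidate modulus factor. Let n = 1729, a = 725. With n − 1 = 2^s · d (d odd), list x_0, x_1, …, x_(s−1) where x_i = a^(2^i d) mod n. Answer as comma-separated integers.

n − 1 = 1728 = 2^6 · 27, so s = 6 and d = 27.
x_0 = 725^27 mod 1729 = 246.
x_1 = 246^2 mod 1729 = 1.
x_2 = 1^2 mod 1729 = 1.
x_3 = 1^2 mod 1729 = 1.
x_4 = 1^2 mod 1729 = 1.
x_5 = 1^2 mod 1729 = 1.

246, 1, 1, 1, 1, 1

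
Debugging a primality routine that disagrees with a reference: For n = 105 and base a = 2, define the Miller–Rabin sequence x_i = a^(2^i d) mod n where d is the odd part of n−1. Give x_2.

16

n − 1 = 104 = 2^3 · 13, so s = 3 and d = 13.
x_0 = 2^13 mod 105 = 2.
x_1 = 2^2 mod 105 = 4.
x_2 = 4^2 mod 105 = 16.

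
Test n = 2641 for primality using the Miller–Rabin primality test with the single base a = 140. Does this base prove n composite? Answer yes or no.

n − 1 = 2640 = 2^4 · 165, so s = 4 and d = 165.
x_0 = 140^165 mod 2641 = 1.
x_0 = 1, so 140 is not a witness.

no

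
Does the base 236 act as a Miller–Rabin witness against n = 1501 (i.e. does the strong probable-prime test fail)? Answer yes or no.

n − 1 = 1500 = 2^2 · 375, so s = 2 and d = 375.
Repeated squaring mod 1501: 236^1 ≡ 236, 236^2 ≡ 159, 236^4 ≡ 1265, 236^8 ≡ 159, 236^16 ≡ 1265, 236^32 ≡ 159, 236^64 ≡ 1265, 236^128 ≡ 159, 236^256 ≡ 1265.
375 = 256 + 64 + 32 + 16 + 4 + 2 + 1, so 236^375 ≡ 1265·1265·159·1265·1265·159·236 ≡ 1500 (mod 1501).
x_0 = 236^375 mod 1501 = 1500.
x_0 = 1500 ≡ −1, so 236 is not a witness.

no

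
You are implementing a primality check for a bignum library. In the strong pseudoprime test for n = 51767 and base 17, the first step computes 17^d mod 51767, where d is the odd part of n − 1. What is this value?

n − 1 = 51766 = 2^1 · 25883, so s = 1 and d = 25883.
Repeated squaring mod 51767: 17^1 ≡ 17, 17^2 ≡ 289, 17^4 ≡ 31754, 17^8 ≡ 50657, 17^16 ≡ 41459, 17^32 ≡ 28980, 17^64 ≡ 24359, 17^128 ≡ 7527, 17^256 ≡ 22631, 17^512 ≡ 31230, 17^1024 ≡ 22620, 17^2048 ≡ 51139, 17^4096 ≡ 32015, 17^8192 ≡ 25392, 17^16384 ≡ 47446.
25883 = 16384 + 8192 + 1024 + 256 + 16 + 8 + 2 + 1, so 17^25883 ≡ 47446·25392·22620·22631·41459·50657·289·17 ≡ 1 (mod 51767).

1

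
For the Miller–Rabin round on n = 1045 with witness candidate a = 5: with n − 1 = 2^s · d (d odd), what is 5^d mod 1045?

n − 1 = 1044 = 2^2 · 261, so s = 2 and d = 261.
By repeated squaring, 5^261 ≡ 115 (mod 1045).

115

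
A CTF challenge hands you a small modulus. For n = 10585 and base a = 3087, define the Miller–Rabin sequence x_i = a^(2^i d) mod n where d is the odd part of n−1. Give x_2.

291

n − 1 = 10584 = 2^3 · 1323, so s = 3 and d = 1323.
Repeated squaring mod 10585: 3087^1 ≡ 3087, 3087^2 ≡ 3069, 3087^4 ≡ 8696, 3087^8 ≡ 1176, 3087^16 ≡ 6926, 3087^32 ≡ 8841, 3087^64 ≡ 3641, 3087^128 ≡ 4461, 3087^256 ≡ 721, 3087^512 ≡ 1176, 3087^1024 ≡ 6926.
1323 = 1024 + 256 + 32 + 8 + 2 + 1, so 3087^1323 ≡ 6926·721·8841·1176·3069·3087 ≡ 5538 (mod 10585).
x_0 = 5538.
x_1 = 5538^2 mod 10585 = 4699.
x_2 = 4699^2 mod 10585 = 291.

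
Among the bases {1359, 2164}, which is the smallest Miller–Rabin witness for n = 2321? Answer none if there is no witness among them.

n − 1 = 2320 = 2^4 · 145, so s = 4 and d = 145.
Base 1359: x_0 = 1359^145 mod 2321 = 1594. x_0 is neither 1 nor 2320, so continue squaring. x_1 = 1594^2 mod 2321 = 1662. x_2 = 1662^2 mod 2321 = 254. x_3 = 254^2 mod 2321 = 1849. Reached i = s−1 = 3 without hitting −1: 1359 is a Miller–Rabin witness and 2321 is composite.
Base 2164: x_0 = 2164^145 mod 2321 = 1638. x_0 is neither 1 nor 2320, so continue squaring. x_1 = 1638^2 mod 2321 = 2289. x_2 = 2289^2 mod 2321 = 1024. x_3 = 1024^2 mod 2321 = 1805. Reached i = s−1 = 3 without hitting −1: 2164 is a Miller–Rabin witness and 2321 is composite.
The smallest witness among the given bases is 1359.

1359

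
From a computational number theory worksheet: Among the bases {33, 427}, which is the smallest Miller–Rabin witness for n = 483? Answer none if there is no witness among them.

33

n − 1 = 482 = 2^1 · 241, so s = 1 and d = 241.
Base 33: x_0 = 33^241 mod 483 = 306. x_0 ∉ {1, 482} and s = 1, so 33 is a Miller–Rabin witness and 483 is composite.
Base 427: x_0 = 427^241 mod 483 = 154. x_0 ∉ {1, 482} and s = 1, so 427 is a Miller–Rabin witness and 483 is composite.
The smallest witness among the given bases is 33.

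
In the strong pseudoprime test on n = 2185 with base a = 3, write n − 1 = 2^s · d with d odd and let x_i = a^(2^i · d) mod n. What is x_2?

n − 1 = 2184 = 2^3 · 273, so s = 3 and d = 273.
Repeated squaring mod 2185: 3^1 ≡ 3, 3^2 ≡ 9, 3^4 ≡ 81, 3^8 ≡ 6, 3^16 ≡ 36, 3^32 ≡ 1296, 3^64 ≡ 1536, 3^128 ≡ 1681, 3^256 ≡ 556.
273 = 256 + 16 + 1, so 3^273 ≡ 556·36·3 ≡ 1053 (mod 2185).
x_0 = 1053.
x_1 = 1053^2 mod 2185 = 1014.
x_2 = 1014^2 mod 2185 = 1246.

1246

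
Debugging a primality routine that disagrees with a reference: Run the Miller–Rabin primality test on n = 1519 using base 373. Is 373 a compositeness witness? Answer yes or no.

n − 1 = 1518 = 2^1 · 759, so s = 1 and d = 759.
x_0 = 373^759 mod 1519 = 1.
x_0 = 1, so 373 is not a witness.

no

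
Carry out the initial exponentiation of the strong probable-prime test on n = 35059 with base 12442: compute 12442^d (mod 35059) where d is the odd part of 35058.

n − 1 = 35058 = 2^1 · 17529, so s = 1 and d = 17529.
Repeated squaring mod 35059: 12442^1 ≡ 12442, 12442^2 ≡ 17879, 12442^4 ≡ 25738, 12442^8 ≡ 4839, 12442^16 ≡ 31568, 12442^32 ≡ 21608, 12442^64 ≡ 24961, 12442^128 ≡ 18032, 12442^256 ≡ 15858, 12442^512 ≡ 33016, 12442^1024 ≡ 1828, 12442^2048 ≡ 10979, 12442^4096 ≡ 5599, 12442^8192 ≡ 6055, 12442^16384 ≡ 26370.
17529 = 16384 + 1024 + 64 + 32 + 16 + 8 + 1, so 12442^17529 ≡ 26370·1828·24961·21608·31568·4839·12442 ≡ 35058 (mod 35059).

35058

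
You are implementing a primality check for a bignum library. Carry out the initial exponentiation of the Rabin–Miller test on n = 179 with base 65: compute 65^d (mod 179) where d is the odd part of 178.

1

n − 1 = 178 = 2^1 · 89, so s = 1 and d = 89.
By repeated squaring, 65^89 ≡ 1 (mod 179).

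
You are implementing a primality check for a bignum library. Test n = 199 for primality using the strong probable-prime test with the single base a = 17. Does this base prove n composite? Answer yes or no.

no

n − 1 = 198 = 2^1 · 99, so s = 1 and d = 99.
By repeated squaring, 17^99 ≡ 198 (mod 199).
x_0 = 17^99 mod 199 = 198.
x_0 = 198 ≡ −1, so 17 is not a witness.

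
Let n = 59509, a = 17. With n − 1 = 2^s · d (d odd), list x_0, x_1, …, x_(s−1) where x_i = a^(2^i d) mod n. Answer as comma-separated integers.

1, 1

n − 1 = 59508 = 2^2 · 14877, so s = 2 and d = 14877.
x_0 = 17^14877 mod 59509 = 1.
x_1 = 1^2 mod 59509 = 1.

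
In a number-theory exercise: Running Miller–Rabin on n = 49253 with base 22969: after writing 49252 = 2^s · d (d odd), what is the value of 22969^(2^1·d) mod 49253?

n − 1 = 49252 = 2^2 · 12313, so s = 2 and d = 12313.
x_0 = 22969^12313 mod 49253 = 37617.
x_1 = 37617^2 mod 49253 = 49252.

49252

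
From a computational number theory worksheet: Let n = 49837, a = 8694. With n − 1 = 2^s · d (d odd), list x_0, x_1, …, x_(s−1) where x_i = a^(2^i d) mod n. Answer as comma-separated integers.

14346, 30743

n − 1 = 49836 = 2^2 · 12459, so s = 2 and d = 12459.
x_0 = 8694^12459 mod 49837 = 14346.
x_1 = 14346^2 mod 49837 = 30743.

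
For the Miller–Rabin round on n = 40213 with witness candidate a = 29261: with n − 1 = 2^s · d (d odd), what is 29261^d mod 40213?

6373

n − 1 = 40212 = 2^2 · 10053, so s = 2 and d = 10053.
Repeated squaring mod 40213: 29261^1 ≡ 29261, 29261^2 ≡ 31138, 29261^4 ≡ 39614, 29261^8 ≡ 37097, 29261^16 ≡ 18123, 29261^32 ≡ 23558, 29261^64 ≡ 39964, 29261^128 ≡ 21788, 29261^256 ≡ 2479, 29261^512 ≡ 33065, 29261^1024 ≡ 23394, 29261^2048 ≡ 20519, 29261^4096 ≡ 39464, 29261^8192 ≡ 38232.
10053 = 8192 + 1024 + 512 + 256 + 64 + 4 + 1, so 29261^10053 ≡ 38232·23394·33065·2479·39964·39614·29261 ≡ 6373 (mod 40213).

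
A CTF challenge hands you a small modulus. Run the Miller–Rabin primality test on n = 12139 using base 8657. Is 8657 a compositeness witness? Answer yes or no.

yes

n − 1 = 12138 = 2^1 · 6069, so s = 1 and d = 6069.
x_0 = 8657^6069 mod 12139 = 7415.
x_0 ∉ {1, 12138} and s = 1, so 8657 is a Miller–Rabin witness and 12139 is composite.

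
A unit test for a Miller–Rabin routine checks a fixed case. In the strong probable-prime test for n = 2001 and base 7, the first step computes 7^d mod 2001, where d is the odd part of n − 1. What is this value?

n − 1 = 2000 = 2^4 · 125, so s = 4 and d = 125.
By repeated squaring, 7^125 ≡ 1417 (mod 2001).

1417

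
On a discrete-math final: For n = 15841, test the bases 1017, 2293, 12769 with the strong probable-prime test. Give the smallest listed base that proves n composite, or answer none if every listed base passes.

n − 1 = 15840 = 2^5 · 495, so s = 5 and d = 495.
Base 1017: x_0 = 1017^495 mod 15841 = 10417. x_0 is neither 1 nor 15840, so continue squaring. x_1 = 10417^2 mod 15841 = 3039. x_2 = 3039^2 mod 15841 = 218. x_3 = 218^2 mod 15841 = 1. x_3 = 1 but x_2 ≠ ±1, a nontrivial square root of 1 — 1017 is a witness and 15841 is composite.
Base 2293: x_0 = 2293^495 mod 15841 = 8989. x_0 is neither 1 nor 15840, so continue squaring. x_1 = 8989^2 mod 15841 = 13021. x_2 = 13021^2 mod 15841 = 218. x_3 = 218^2 mod 15841 = 1. x_3 = 1 but x_2 ≠ ±1, a nontrivial square root of 1 — 2293 is a witness and 15841 is composite.
Base 12769: x_0 = 12769^495 mod 15841 = 3039. x_0 is neither 1 nor 15840, so continue squaring. x_1 = 3039^2 mod 15841 = 218. x_2 = 218^2 mod 15841 = 1. x_2 = 1 but x_1 ≠ ±1, a nontrivial square root of 1 — 12769 is a witness and 15841 is composite.
The smallest witness among the given bases is 1017.

1017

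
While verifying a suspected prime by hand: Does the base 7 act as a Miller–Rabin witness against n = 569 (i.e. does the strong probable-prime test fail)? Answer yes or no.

n − 1 = 568 = 2^3 · 71, so s = 3 and d = 71.
Repeated squaring mod 569: 7^1 ≡ 7, 7^2 ≡ 49, 7^4 ≡ 125, 7^8 ≡ 262, 7^16 ≡ 364, 7^32 ≡ 488, 7^64 ≡ 302.
71 = 64 + 4 + 2 + 1, so 7^71 ≡ 302·125·49·7 ≡ 86 (mod 569).
x_0 = 7^71 mod 569 = 86.
x_0 is neither 1 nor 568, so continue squaring.
x_1 = 86^2 mod 569 = 568.
x_1 ≡ −1, so 7 is not a witness.

no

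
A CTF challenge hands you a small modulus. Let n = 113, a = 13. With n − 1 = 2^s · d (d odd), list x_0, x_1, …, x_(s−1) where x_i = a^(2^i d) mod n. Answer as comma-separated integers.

n − 1 = 112 = 2^4 · 7, so s = 4 and d = 7.
x_0 = 13^7 mod 113 = 69.
x_1 = 69^2 mod 113 = 15.
x_2 = 15^2 mod 113 = 112.
x_3 = 112^2 mod 113 = 1.

69, 15, 112, 1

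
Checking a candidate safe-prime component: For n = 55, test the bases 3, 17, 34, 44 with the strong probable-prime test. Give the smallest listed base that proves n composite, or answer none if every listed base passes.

3

n − 1 = 54 = 2^1 · 27, so s = 1 and d = 27.
Base 3: x_0 = 3^27 mod 55 = 42. x_0 ∉ {1, 54} and s = 1, so 3 is a Miller–Rabin witness and 55 is composite.
Base 17: x_0 = 17^27 mod 55 = 8. x_0 ∉ {1, 54} and s = 1, so 17 is a Miller–Rabin witness and 55 is composite.
Base 34: x_0 = 34^27 mod 55 = 34. x_0 ∉ {1, 54} and s = 1, so 34 is a Miller–Rabin witness and 55 is composite.
Base 44: x_0 = 44^27 mod 55 = 44. x_0 ∉ {1, 54} and s = 1, so 44 is a Miller–Rabin witness and 55 is composite.
The smallest witness among the given bases is 3.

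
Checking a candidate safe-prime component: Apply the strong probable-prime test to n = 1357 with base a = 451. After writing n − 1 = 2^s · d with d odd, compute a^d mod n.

1217

n − 1 = 1356 = 2^2 · 339, so s = 2 and d = 339.
Repeated squaring mod 1357: 451^1 ≡ 451, 451^2 ≡ 1208, 451^4 ≡ 489, 451^8 ≡ 289, 451^16 ≡ 744, 451^32 ≡ 1237, 451^64 ≡ 830, 451^128 ≡ 901, 451^256 ≡ 315.
339 = 256 + 64 + 16 + 2 + 1, so 451^339 ≡ 315·830·744·1208·451 ≡ 1217 (mod 1357).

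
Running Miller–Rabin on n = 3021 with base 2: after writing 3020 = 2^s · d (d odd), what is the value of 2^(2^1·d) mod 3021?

n − 1 = 3020 = 2^2 · 755, so s = 2 and d = 755.
Repeated squaring mod 3021: 2^1 ≡ 2, 2^2 ≡ 4, 2^4 ≡ 16, 2^8 ≡ 256, 2^16 ≡ 2095, 2^32 ≡ 2533, 2^64 ≡ 2506, 2^128 ≡ 2398, 2^256 ≡ 1441, 2^512 ≡ 1054.
755 = 512 + 128 + 64 + 32 + 16 + 2 + 1, so 2^755 ≡ 1054·2398·2506·2533·2095·4·2 ≡ 1853 (mod 3021).
x_0 = 1853.
x_1 = 1853^2 mod 3021 = 1753.

1753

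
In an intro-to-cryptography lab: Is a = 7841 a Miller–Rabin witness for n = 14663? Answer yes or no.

n − 1 = 14662 = 2^1 · 7331, so s = 1 and d = 7331.
x_0 = 7841^7331 mod 14663 = 13297.
x_0 ∉ {1, 14662} and s = 1, so 7841 is a Miller–Rabin witness and 14663 is composite.

yes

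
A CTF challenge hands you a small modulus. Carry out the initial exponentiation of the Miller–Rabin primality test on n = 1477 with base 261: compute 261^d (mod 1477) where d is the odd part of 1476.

n − 1 = 1476 = 2^2 · 369, so s = 2 and d = 369.
By repeated squaring, 261^369 ≡ 673 (mod 1477).

673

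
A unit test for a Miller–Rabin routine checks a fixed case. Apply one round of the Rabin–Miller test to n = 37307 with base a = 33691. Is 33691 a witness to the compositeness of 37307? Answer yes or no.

no

n − 1 = 37306 = 2^1 · 18653, so s = 1 and d = 18653.
x_0 = 33691^18653 mod 37307 = 37306.
x_0 = 37306 ≡ −1, so 33691 is not a witness.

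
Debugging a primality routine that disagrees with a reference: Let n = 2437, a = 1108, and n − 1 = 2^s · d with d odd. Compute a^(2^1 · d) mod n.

2436

n − 1 = 2436 = 2^2 · 609, so s = 2 and d = 609.
x_0 = 1108^609 mod 2437 = 398.
x_1 = 398^2 mod 2437 = 2436.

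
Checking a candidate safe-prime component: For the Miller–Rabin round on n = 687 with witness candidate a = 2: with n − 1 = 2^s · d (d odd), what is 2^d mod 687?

227

n − 1 = 686 = 2^1 · 343, so s = 1 and d = 343.
2^343 mod 687 = 227.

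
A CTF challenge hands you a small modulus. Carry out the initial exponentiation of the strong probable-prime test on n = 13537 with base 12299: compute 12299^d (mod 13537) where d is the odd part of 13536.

n − 1 = 13536 = 2^5 · 423, so s = 5 and d = 423.
12299^423 mod 13537 = 1808.

1808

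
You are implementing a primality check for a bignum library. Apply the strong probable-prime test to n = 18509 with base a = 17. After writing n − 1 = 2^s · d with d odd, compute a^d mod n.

7648

n − 1 = 18508 = 2^2 · 4627, so s = 2 and d = 4627.
17^4627 mod 18509 = 7648.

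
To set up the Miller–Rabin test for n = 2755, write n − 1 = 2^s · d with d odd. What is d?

Halving: 2754 → 1377; 1377 is odd.
So 2754 = 2^1 · 1377.

1377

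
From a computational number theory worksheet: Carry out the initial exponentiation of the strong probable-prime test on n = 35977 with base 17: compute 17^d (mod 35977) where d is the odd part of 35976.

n − 1 = 35976 = 2^3 · 4497, so s = 3 and d = 4497.
Repeated squaring mod 35977: 17^1 ≡ 17, 17^2 ≡ 289, 17^4 ≡ 11567, 17^8 ≡ 33003, 17^16 ≡ 30311, 17^32 ≡ 12072, 17^64 ≡ 26334, 17^128 ≡ 22881, 17^256 ≡ 2857, 17^512 ≡ 31647, 17^1024 ≡ 4883, 17^2048 ≡ 26915, 17^4096 ≡ 20330.
4497 = 4096 + 256 + 128 + 16 + 1, so 17^4497 ≡ 20330·2857·22881·30311·17 ≡ 19743 (mod 35977).

19743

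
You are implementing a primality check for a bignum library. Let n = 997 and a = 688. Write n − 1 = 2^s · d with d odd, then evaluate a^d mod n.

161

n − 1 = 996 = 2^2 · 249, so s = 2 and d = 249.
By repeated squaring, 688^249 ≡ 161 (mod 997).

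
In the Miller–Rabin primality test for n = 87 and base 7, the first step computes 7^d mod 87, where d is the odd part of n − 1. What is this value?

7

n − 1 = 86 = 2^1 · 43, so s = 1 and d = 43.
By repeated squaring, 7^43 ≡ 7 (mod 87).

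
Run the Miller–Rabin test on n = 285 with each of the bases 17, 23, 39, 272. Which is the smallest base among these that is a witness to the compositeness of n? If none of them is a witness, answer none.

n − 1 = 284 = 2^2 · 71, so s = 2 and d = 71.
Base 17: x_0 = 17^71 mod 285 = 218. x_0 is neither 1 nor 284, so continue squaring. x_1 = 218^2 mod 285 = 214. Reached i = s−1 = 1 without hitting −1: 17 is a Miller–Rabin witness and 285 is composite.
Base 23: x_0 = 23^71 mod 285 = 62. x_0 is neither 1 nor 284, so continue squaring. x_1 = 62^2 mod 285 = 139. Reached i = s−1 = 1 without hitting −1: 23 is a Miller–Rabin witness and 285 is composite.
Base 39: x_0 = 39^71 mod 285 = 39. x_0 is neither 1 nor 284, so continue squaring. x_1 = 39^2 mod 285 = 96. Reached i = s−1 = 1 without hitting −1: 39 is a Miller–Rabin witness and 285 is composite.
Base 272: x_0 = 272^71 mod 285 = 263. x_0 is neither 1 nor 284, so continue squaring. x_1 = 263^2 mod 285 = 199. Reached i = s−1 = 1 without hitting −1: 272 is a Miller–Rabin witness and 285 is composite.
The smallest witness among the given bases is 17.

17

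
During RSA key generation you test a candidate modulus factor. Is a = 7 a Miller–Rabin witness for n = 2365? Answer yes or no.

yes

n − 1 = 2364 = 2^2 · 591, so s = 2 and d = 591.
x_0 = 7^591 mod 2365 = 128.
x_0 is neither 1 nor 2364, so continue squaring.
x_1 = 128^2 mod 2365 = 2194.
Reached i = s−1 = 1 without hitting −1: 7 is a Miller–Rabin witness and 2365 is composite.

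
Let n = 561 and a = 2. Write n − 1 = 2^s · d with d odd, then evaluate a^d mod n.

n − 1 = 560 = 2^4 · 35, so s = 4 and d = 35.
2^35 mod 561 = 263.

263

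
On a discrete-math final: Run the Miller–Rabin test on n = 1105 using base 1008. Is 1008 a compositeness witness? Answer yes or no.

yes

n − 1 = 1104 = 2^4 · 69, so s = 4 and d = 69.
x_0 = 1008^69 mod 1105 = 983.
x_0 is neither 1 nor 1104, so continue squaring.
x_1 = 983^2 mod 1105 = 519.
x_2 = 519^2 mod 1105 = 846.
x_3 = 846^2 mod 1105 = 781.
Reached i = s−1 = 3 without hitting −1: 1008 is a Miller–Rabin witness and 1105 is composite.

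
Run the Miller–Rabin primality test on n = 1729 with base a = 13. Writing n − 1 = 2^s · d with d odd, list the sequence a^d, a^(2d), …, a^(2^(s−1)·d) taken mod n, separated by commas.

n − 1 = 1728 = 2^6 · 27, so s = 6 and d = 27.
x_0 = 13^27 mod 1729 = 1196.
x_1 = 1196^2 mod 1729 = 533.
x_2 = 533^2 mod 1729 = 533.
x_3 = 533^2 mod 1729 = 533.
x_4 = 533^2 mod 1729 = 533.
x_5 = 533^2 mod 1729 = 533.

1196, 533, 533, 533, 533, 533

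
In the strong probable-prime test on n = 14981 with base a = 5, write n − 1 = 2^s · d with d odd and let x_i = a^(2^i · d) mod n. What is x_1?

n − 1 = 14980 = 2^2 · 3745, so s = 2 and d = 3745.
x_0 = 5^3745 mod 14981 = 1.
x_1 = 1^2 mod 14981 = 1.

1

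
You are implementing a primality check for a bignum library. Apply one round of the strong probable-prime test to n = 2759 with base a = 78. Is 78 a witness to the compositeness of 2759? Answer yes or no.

yes

n − 1 = 2758 = 2^1 · 1379, so s = 1 and d = 1379.
x_0 = 78^1379 mod 2759 = 312.
x_0 ∉ {1, 2758} and s = 1, so 78 is a Miller–Rabin witness and 2759 is composite.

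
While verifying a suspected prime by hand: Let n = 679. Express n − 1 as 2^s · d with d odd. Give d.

Halving: 678 → 339; 339 is odd.
So 678 = 2^1 · 339.

339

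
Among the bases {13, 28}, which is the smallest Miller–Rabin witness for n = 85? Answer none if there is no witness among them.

n − 1 = 84 = 2^2 · 21, so s = 2 and d = 21.
Base 13: x_0 = 13^21 mod 85 = 13. x_0 is neither 1 nor 84, so continue squaring. x_1 = 13^2 mod 85 = 84. x_1 ≡ −1, so 13 is not a witness.
Base 28: x_0 = 28^21 mod 85 = 78. x_0 is neither 1 nor 84, so continue squaring. x_1 = 78^2 mod 85 = 49. Reached i = s−1 = 1 without hitting −1: 28 is a Miller–Rabin witness and 85 is composite.
The smallest witness among the given bases is 28.

28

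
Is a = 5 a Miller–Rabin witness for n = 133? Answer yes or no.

n − 1 = 132 = 2^2 · 33, so s = 2 and d = 33.
x_0 = 5^33 mod 133 = 83.
x_0 is neither 1 nor 132, so continue squaring.
x_1 = 83^2 mod 133 = 106.
Reached i = s−1 = 1 without hitting −1: 5 is a Miller–Rabin witness and 133 is composite.

yes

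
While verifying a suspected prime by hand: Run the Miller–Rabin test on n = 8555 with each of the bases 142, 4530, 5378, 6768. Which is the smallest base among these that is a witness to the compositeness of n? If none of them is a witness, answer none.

142

n − 1 = 8554 = 2^1 · 4277, so s = 1 and d = 4277.
Base 142: x_0 = 142^4277 mod 8555 = 3927. x_0 ∉ {1, 8554} and s = 1, so 142 is a Miller–Rabin witness and 8555 is composite.
Base 4530: x_0 = 4530^4277 mod 8555 = 4900. x_0 ∉ {1, 8554} and s = 1, so 4530 is a Miller–Rabin witness and 8555 is composite.
Base 5378: x_0 = 5378^4277 mod 8555 = 2203. x_0 ∉ {1, 8554} and s = 1, so 5378 is a Miller–Rabin witness and 8555 is composite.
Base 6768: x_0 = 6768^4277 mod 8555 = 7238. x_0 ∉ {1, 8554} and s = 1, so 6768 is a Miller–Rabin witness and 8555 is composite.
The smallest witness among the given bases is 142.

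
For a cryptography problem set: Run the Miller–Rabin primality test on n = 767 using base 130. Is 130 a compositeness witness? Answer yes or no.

n − 1 = 766 = 2^1 · 383, so s = 1 and d = 383.
By repeated squaring, 130^383 ≡ 702 (mod 767).
x_0 = 130^383 mod 767 = 702.
x_0 ∉ {1, 766} and s = 1, so 130 is a Miller–Rabin witness and 767 is composite.

yes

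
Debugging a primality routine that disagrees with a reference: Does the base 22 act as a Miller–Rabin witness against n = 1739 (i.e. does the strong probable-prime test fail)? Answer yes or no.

n − 1 = 1738 = 2^1 · 869, so s = 1 and d = 869.
x_0 = 22^869 mod 1739 = 1641.
x_0 ∉ {1, 1738} and s = 1, so 22 is a Miller–Rabin witness and 1739 is composite.

yes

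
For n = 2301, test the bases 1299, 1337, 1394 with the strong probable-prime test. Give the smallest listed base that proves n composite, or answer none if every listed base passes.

1299

n − 1 = 2300 = 2^2 · 575, so s = 2 and d = 575.
Base 1299: x_0 = 1299^575 mod 2301 = 1299. x_0 is neither 1 nor 2300, so continue squaring. x_1 = 1299^2 mod 2301 = 768. Reached i = s−1 = 1 without hitting −1: 1299 is a Miller–Rabin witness and 2301 is composite.
Base 1337: x_0 = 1337^575 mod 2301 = 2294. x_0 is neither 1 nor 2300, so continue squaring. x_1 = 2294^2 mod 2301 = 49. Reached i = s−1 = 1 without hitting −1: 1337 is a Miller–Rabin witness and 2301 is composite.
Base 1394: x_0 = 1394^575 mod 2301 = 1439. x_0 is neither 1 nor 2300, so continue squaring. x_1 = 1439^2 mod 2301 = 2122. Reached i = s−1 = 1 without hitting −1: 1394 is a Miller–Rabin witness and 2301 is composite.
The smallest witness among the given bases is 1299.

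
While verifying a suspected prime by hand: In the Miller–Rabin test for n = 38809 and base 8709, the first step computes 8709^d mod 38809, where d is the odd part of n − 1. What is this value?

6894

n − 1 = 38808 = 2^3 · 4851, so s = 3 and d = 4851.
By repeated squaring, 8709^4851 ≡ 6894 (mod 38809).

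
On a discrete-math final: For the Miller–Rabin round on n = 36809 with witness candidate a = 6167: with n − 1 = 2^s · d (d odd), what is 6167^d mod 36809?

11868

n − 1 = 36808 = 2^3 · 4601, so s = 3 and d = 4601.
6167^4601 mod 36809 = 11868.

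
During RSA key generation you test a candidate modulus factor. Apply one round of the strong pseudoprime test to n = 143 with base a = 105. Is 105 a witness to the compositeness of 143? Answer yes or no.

n − 1 = 142 = 2^1 · 71, so s = 1 and d = 71.
x_0 = 105^71 mod 143 = 105.
x_0 ∉ {1, 142} and s = 1, so 105 is a Miller–Rabin witness and 143 is composite.

yes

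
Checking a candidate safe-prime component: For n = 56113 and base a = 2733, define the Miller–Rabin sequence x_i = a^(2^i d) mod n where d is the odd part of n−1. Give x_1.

530

n − 1 = 56112 = 2^4 · 3507, so s = 4 and d = 3507.
Repeated squaring mod 56113: 2733^1 ≡ 2733, 2733^2 ≡ 6260, 2733^4 ≡ 20726, 2733^8 ≡ 22061, 2733^16 ≡ 19672, 2733^32 ≡ 32336, 2733^64 ≡ 7254, 2733^128 ≡ 42635, 2733^256 ≡ 18703, 2733^512 ≡ 49880, 2733^1024 ≡ 20093, 2733^2048 ≡ 51727.
3507 = 2048 + 1024 + 256 + 128 + 32 + 16 + 2 + 1, so 2733^3507 ≡ 51727·20093·18703·42635·32336·19672·6260·2733 ≡ 31442 (mod 56113).
x_0 = 31442.
x_1 = 31442^2 mod 56113 = 530.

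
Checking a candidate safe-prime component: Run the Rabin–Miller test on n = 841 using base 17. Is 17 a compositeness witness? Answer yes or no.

n − 1 = 840 = 2^3 · 105, so s = 3 and d = 105.
x_0 = 17^105 mod 841 = 162.
x_0 is neither 1 nor 840, so continue squaring.
x_1 = 162^2 mod 841 = 173.
x_2 = 173^2 mod 841 = 494.
Reached i = s−1 = 2 without hitting −1: 17 is a Miller–Rabin witness and 841 is composite.

yes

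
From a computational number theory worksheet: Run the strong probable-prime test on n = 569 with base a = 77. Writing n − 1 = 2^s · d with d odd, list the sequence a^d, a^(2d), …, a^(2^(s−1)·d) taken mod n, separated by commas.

292, 483, 568

n − 1 = 568 = 2^3 · 71, so s = 3 and d = 71.
x_0 = 77^71 mod 569 = 292.
x_1 = 292^2 mod 569 = 483.
x_2 = 483^2 mod 569 = 568.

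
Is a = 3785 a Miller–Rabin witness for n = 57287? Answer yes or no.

n − 1 = 57286 = 2^1 · 28643, so s = 1 and d = 28643.
x_0 = 3785^28643 mod 57287 = 1.
x_0 = 1, so 3785 is not a witness.

no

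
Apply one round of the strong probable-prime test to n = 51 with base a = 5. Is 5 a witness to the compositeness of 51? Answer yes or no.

n − 1 = 50 = 2^1 · 25, so s = 1 and d = 25.
x_0 = 5^25 mod 51 = 29.
x_0 ∉ {1, 50} and s = 1, so 5 is a Miller–Rabin witness and 51 is composite.

yes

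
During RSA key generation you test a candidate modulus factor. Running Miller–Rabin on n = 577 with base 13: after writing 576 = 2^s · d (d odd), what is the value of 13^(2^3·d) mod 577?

425

n − 1 = 576 = 2^6 · 9, so s = 6 and d = 9.
x_0 = 13^9 mod 577 = 436.
x_1 = 436^2 mod 577 = 263.
x_2 = 263^2 mod 577 = 506.
x_3 = 506^2 mod 577 = 425.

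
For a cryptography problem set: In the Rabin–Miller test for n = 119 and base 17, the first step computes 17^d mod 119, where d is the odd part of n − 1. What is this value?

n − 1 = 118 = 2^1 · 59, so s = 1 and d = 59.
Repeated squaring mod 119: 17^1 ≡ 17, 17^2 ≡ 51, 17^4 ≡ 102, 17^8 ≡ 51, 17^16 ≡ 102, 17^32 ≡ 51.
59 = 32 + 16 + 8 + 2 + 1, so 17^59 ≡ 51·102·51·51·17 ≡ 68 (mod 119).

68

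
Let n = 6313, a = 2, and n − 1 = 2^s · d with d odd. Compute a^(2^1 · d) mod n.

n − 1 = 6312 = 2^3 · 789, so s = 3 and d = 789.
x_0 = 2^789 mod 6313 = 1824.
x_1 = 1824^2 mod 6313 = 25.

25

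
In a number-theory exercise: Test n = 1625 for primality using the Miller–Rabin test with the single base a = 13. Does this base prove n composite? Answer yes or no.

n − 1 = 1624 = 2^3 · 203, so s = 3 and d = 203.
x_0 = 13^203 mod 1625 = 572.
x_0 is neither 1 nor 1624, so continue squaring.
x_1 = 572^2 mod 1625 = 559.
x_2 = 559^2 mod 1625 = 481.
Reached i = s−1 = 2 without hitting −1: 13 is a Miller–Rabin witness and 1625 is composite.

yes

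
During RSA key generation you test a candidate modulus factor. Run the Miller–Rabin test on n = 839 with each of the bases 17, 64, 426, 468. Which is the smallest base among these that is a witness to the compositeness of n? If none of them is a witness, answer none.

none

n − 1 = 838 = 2^1 · 419, so s = 1 and d = 419.
Base 17: x_0 = 17^419 mod 839 = 838. x_0 = 838 ≡ −1, so 17 is not a witness.
Base 64: x_0 = 64^419 mod 839 = 1. x_0 = 1, so 64 is not a witness.
Base 426: x_0 = 426^419 mod 839 = 838. x_0 = 838 ≡ −1, so 426 is not a witness.
Base 468: x_0 = 468^419 mod 839 = 838. x_0 = 838 ≡ −1, so 468 is not a witness.
No listed base is a witness for 839.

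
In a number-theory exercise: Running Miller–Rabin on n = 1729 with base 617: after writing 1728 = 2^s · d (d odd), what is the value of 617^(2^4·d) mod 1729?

1

n − 1 = 1728 = 2^6 · 27, so s = 6 and d = 27.
By repeated squaring, 617^27 ≡ 1464 (mod 1729).
x_0 = 1464.
x_1 = 1464^2 mod 1729 = 1065.
x_2 = 1065^2 mod 1729 = 1.
x_3 = 1^2 mod 1729 = 1.
x_4 = 1^2 mod 1729 = 1.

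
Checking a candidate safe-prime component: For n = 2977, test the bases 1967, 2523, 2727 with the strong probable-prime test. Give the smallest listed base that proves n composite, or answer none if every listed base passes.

2523

n − 1 = 2976 = 2^5 · 93, so s = 5 and d = 93.
Base 1967: x_0 = 1967^93 mod 2977 = 2976. x_0 = 2976 ≡ −1, so 1967 is not a witness.
Base 2523: x_0 = 2523^93 mod 2977 = 2705. x_0 is neither 1 nor 2976, so continue squaring. x_1 = 2705^2 mod 2977 = 2536. x_2 = 2536^2 mod 2977 = 976. x_3 = 976^2 mod 2977 = 2913. x_4 = 2913^2 mod 2977 = 1119. Reached i = s−1 = 4 without hitting −1: 2523 is a Miller–Rabin witness and 2977 is composite.
Base 2727: x_0 = 2727^93 mod 2977 = 2378. x_0 is neither 1 nor 2976, so continue squaring. x_1 = 2378^2 mod 2977 = 1561. x_2 = 1561^2 mod 2977 = 1535. x_3 = 1535^2 mod 2977 = 1418. x_4 = 1418^2 mod 2977 = 1249. Reached i = s−1 = 4 without hitting −1: 2727 is a Miller–Rabin witness and 2977 is composite.
The smallest witness among the given bases is 2523.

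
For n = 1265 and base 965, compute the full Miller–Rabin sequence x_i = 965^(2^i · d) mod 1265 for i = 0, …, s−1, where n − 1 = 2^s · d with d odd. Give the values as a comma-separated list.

1195, 1105, 300, 185

n − 1 = 1264 = 2^4 · 79, so s = 4 and d = 79.
x_0 = 965^79 mod 1265 = 1195.
x_1 = 1195^2 mod 1265 = 1105.
x_2 = 1105^2 mod 1265 = 300.
x_3 = 300^2 mod 1265 = 185.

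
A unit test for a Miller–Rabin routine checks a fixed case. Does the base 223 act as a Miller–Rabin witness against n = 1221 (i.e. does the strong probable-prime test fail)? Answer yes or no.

n − 1 = 1220 = 2^2 · 305, so s = 2 and d = 305.
Repeated squaring mod 1221: 223^1 ≡ 223, 223^2 ≡ 889, 223^4 ≡ 334, 223^8 ≡ 445, 223^16 ≡ 223, 223^32 ≡ 889, 223^64 ≡ 334, 223^128 ≡ 445, 223^256 ≡ 223.
305 = 256 + 32 + 16 + 1, so 223^305 ≡ 223·889·223·223 ≡ 1 (mod 1221).
x_0 = 223^305 mod 1221 = 1.
x_0 = 1, so 223 is not a witness.

no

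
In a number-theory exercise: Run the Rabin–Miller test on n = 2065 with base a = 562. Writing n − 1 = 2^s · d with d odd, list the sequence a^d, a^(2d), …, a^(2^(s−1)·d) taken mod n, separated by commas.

n − 1 = 2064 = 2^4 · 129, so s = 4 and d = 129.
x_0 = 562^129 mod 2065 = 1387.
x_1 = 1387^2 mod 2065 = 1254.
x_2 = 1254^2 mod 2065 = 1051.
x_3 = 1051^2 mod 2065 = 1891.

1387, 1254, 1051, 1891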